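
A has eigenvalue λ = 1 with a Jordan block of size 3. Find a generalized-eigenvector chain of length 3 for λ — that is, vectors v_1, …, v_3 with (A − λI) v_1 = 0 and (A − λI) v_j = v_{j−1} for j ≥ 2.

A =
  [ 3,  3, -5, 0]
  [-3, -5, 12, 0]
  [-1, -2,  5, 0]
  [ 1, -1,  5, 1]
A Jordan chain for λ = 1 of length 3:
v_1 = (-2, 3, 1, -1)ᵀ
v_2 = (3, -6, -2, -1)ᵀ
v_3 = (0, 1, 0, 0)ᵀ

Let N = A − (1)·I. We want v_3 with N^3 v_3 = 0 but N^2 v_3 ≠ 0; then v_{j-1} := N · v_j for j = 3, …, 2.

Pick v_3 = (0, 1, 0, 0)ᵀ.
Then v_2 = N · v_3 = (3, -6, -2, -1)ᵀ.
Then v_1 = N · v_2 = (-2, 3, 1, -1)ᵀ.

Sanity check: (A − (1)·I) v_1 = (0, 0, 0, 0)ᵀ = 0. ✓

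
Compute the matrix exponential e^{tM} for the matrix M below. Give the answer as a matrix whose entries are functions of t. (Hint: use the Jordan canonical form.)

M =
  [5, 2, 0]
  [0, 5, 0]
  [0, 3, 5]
e^{tM} =
  [exp(5*t), 2*t*exp(5*t), 0]
  [0, exp(5*t), 0]
  [0, 3*t*exp(5*t), exp(5*t)]

Strategy: write M = P · J · P⁻¹ where J is a Jordan canonical form, so e^{tM} = P · e^{tJ} · P⁻¹, and e^{tJ} can be computed block-by-block.

M has Jordan form
J =
  [5, 1, 0]
  [0, 5, 0]
  [0, 0, 5]
(up to reordering of blocks).

Per-block formulas:
  For a 1×1 block at λ = 5: exp(t · [5]) = [e^(5t)].
  For a 2×2 Jordan block J_2(5): exp(t · J_2(5)) = e^(5t)·(I + t·N), where N is the 2×2 nilpotent shift.

After assembling e^{tJ} and conjugating by P, we get:

e^{tM} =
  [exp(5*t), 2*t*exp(5*t), 0]
  [0, exp(5*t), 0]
  [0, 3*t*exp(5*t), exp(5*t)]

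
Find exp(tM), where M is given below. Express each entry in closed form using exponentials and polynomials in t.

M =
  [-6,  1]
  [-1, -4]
e^{tM} =
  [-t*exp(-5*t) + exp(-5*t), t*exp(-5*t)]
  [-t*exp(-5*t), t*exp(-5*t) + exp(-5*t)]

Strategy: write M = P · J · P⁻¹ where J is a Jordan canonical form, so e^{tM} = P · e^{tJ} · P⁻¹, and e^{tJ} can be computed block-by-block.

M has Jordan form
J =
  [-5,  1]
  [ 0, -5]
(up to reordering of blocks).

Per-block formulas:
  For a 2×2 Jordan block J_2(-5): exp(t · J_2(-5)) = e^(-5t)·(I + t·N), where N is the 2×2 nilpotent shift.

After assembling e^{tJ} and conjugating by P, we get:

e^{tM} =
  [-t*exp(-5*t) + exp(-5*t), t*exp(-5*t)]
  [-t*exp(-5*t), t*exp(-5*t) + exp(-5*t)]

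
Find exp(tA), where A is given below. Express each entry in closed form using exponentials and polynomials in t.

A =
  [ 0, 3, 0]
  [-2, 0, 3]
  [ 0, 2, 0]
e^{tA} =
  [1 - 3*t^2, 3*t, 9*t^2/2]
  [-2*t, 1, 3*t]
  [-2*t^2, 2*t, 3*t^2 + 1]

Strategy: write A = P · J · P⁻¹ where J is a Jordan canonical form, so e^{tA} = P · e^{tJ} · P⁻¹, and e^{tJ} can be computed block-by-block.

A has Jordan form
J =
  [0, 1, 0]
  [0, 0, 1]
  [0, 0, 0]
(up to reordering of blocks).

Per-block formulas:
  For a 3×3 Jordan block J_3(0): exp(t · J_3(0)) = e^(0t)·(I + t·N + (t^2/2)·N^2), where N is the 3×3 nilpotent shift.

After assembling e^{tJ} and conjugating by P, we get:

e^{tA} =
  [1 - 3*t^2, 3*t, 9*t^2/2]
  [-2*t, 1, 3*t]
  [-2*t^2, 2*t, 3*t^2 + 1]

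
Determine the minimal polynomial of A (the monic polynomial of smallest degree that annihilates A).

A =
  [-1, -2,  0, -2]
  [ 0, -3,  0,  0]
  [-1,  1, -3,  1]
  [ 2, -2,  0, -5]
x^2 + 6*x + 9

The characteristic polynomial is χ_A(x) = (x + 3)^4, so the eigenvalues are known. The minimal polynomial is
  m_A(x) = Π_λ (x − λ)^{k_λ}
where k_λ is the size of the *largest* Jordan block for λ (equivalently, the smallest k with (A − λI)^k v = 0 for every generalised eigenvector v of λ).

  λ = -3: largest Jordan block has size 2, contributing (x + 3)^2

So m_A(x) = (x + 3)^2 = x^2 + 6*x + 9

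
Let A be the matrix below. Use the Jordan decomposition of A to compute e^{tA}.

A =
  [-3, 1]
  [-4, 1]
e^{tA} =
  [-2*t*exp(-t) + exp(-t), t*exp(-t)]
  [-4*t*exp(-t), 2*t*exp(-t) + exp(-t)]

Strategy: write A = P · J · P⁻¹ where J is a Jordan canonical form, so e^{tA} = P · e^{tJ} · P⁻¹, and e^{tJ} can be computed block-by-block.

A has Jordan form
J =
  [-1,  1]
  [ 0, -1]
(up to reordering of blocks).

Per-block formulas:
  For a 2×2 Jordan block J_2(-1): exp(t · J_2(-1)) = e^(-1t)·(I + t·N), where N is the 2×2 nilpotent shift.

After assembling e^{tJ} and conjugating by P, we get:

e^{tA} =
  [-2*t*exp(-t) + exp(-t), t*exp(-t)]
  [-4*t*exp(-t), 2*t*exp(-t) + exp(-t)]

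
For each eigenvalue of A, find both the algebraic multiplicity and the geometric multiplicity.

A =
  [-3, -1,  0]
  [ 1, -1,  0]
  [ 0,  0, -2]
λ = -2: alg = 3, geom = 2

Step 1 — factor the characteristic polynomial to read off the algebraic multiplicities:
  χ_A(x) = (x + 2)^3

Step 2 — compute geometric multiplicities via the rank-nullity identity g(λ) = n − rank(A − λI):
  rank(A − (-2)·I) = 1, so dim ker(A − (-2)·I) = n − 1 = 2

Summary:
  λ = -2: algebraic multiplicity = 3, geometric multiplicity = 2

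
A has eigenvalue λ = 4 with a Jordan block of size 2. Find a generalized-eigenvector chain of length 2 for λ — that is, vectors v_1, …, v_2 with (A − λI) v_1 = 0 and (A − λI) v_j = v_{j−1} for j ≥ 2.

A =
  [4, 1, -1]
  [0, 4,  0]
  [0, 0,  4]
A Jordan chain for λ = 4 of length 2:
v_1 = (1, 0, 0)ᵀ
v_2 = (0, 1, 0)ᵀ

Let N = A − (4)·I. We want v_2 with N^2 v_2 = 0 but N^1 v_2 ≠ 0; then v_{j-1} := N · v_j for j = 2, …, 2.

Pick v_2 = (0, 1, 0)ᵀ.
Then v_1 = N · v_2 = (1, 0, 0)ᵀ.

Sanity check: (A − (4)·I) v_1 = (0, 0, 0)ᵀ = 0. ✓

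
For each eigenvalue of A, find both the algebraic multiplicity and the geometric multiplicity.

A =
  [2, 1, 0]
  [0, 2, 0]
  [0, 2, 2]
λ = 2: alg = 3, geom = 2

Step 1 — factor the characteristic polynomial to read off the algebraic multiplicities:
  χ_A(x) = (x - 2)^3

Step 2 — compute geometric multiplicities via the rank-nullity identity g(λ) = n − rank(A − λI):
  rank(A − (2)·I) = 1, so dim ker(A − (2)·I) = n − 1 = 2

Summary:
  λ = 2: algebraic multiplicity = 3, geometric multiplicity = 2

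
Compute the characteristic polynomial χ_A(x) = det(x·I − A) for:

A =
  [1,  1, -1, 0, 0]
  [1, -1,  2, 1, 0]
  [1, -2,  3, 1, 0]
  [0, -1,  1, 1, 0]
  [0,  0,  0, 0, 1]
x^5 - 5*x^4 + 10*x^3 - 10*x^2 + 5*x - 1

Expanding det(x·I − A) (e.g. by cofactor expansion or by noting that A is similar to its Jordan form J, which has the same characteristic polynomial as A) gives
  χ_A(x) = x^5 - 5*x^4 + 10*x^3 - 10*x^2 + 5*x - 1
which factors as (x - 1)^5. The eigenvalues (with algebraic multiplicities) are λ = 1 with multiplicity 5.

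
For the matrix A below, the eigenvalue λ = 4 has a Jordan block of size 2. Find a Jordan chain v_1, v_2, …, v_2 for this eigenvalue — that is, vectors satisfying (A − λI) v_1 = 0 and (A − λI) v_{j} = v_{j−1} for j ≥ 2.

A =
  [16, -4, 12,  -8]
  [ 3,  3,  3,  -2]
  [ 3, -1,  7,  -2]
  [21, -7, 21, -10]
A Jordan chain for λ = 4 of length 2:
v_1 = (12, 3, 3, 21)ᵀ
v_2 = (1, 0, 0, 0)ᵀ

Let N = A − (4)·I. We want v_2 with N^2 v_2 = 0 but N^1 v_2 ≠ 0; then v_{j-1} := N · v_j for j = 2, …, 2.

Pick v_2 = (1, 0, 0, 0)ᵀ.
Then v_1 = N · v_2 = (12, 3, 3, 21)ᵀ.

Sanity check: (A − (4)·I) v_1 = (0, 0, 0, 0)ᵀ = 0. ✓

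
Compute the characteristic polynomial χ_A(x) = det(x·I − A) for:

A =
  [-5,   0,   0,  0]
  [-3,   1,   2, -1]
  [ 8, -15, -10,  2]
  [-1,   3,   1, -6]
x^4 + 20*x^3 + 150*x^2 + 500*x + 625

Expanding det(x·I − A) (e.g. by cofactor expansion or by noting that A is similar to its Jordan form J, which has the same characteristic polynomial as A) gives
  χ_A(x) = x^4 + 20*x^3 + 150*x^2 + 500*x + 625
which factors as (x + 5)^4. The eigenvalues (with algebraic multiplicities) are λ = -5 with multiplicity 4.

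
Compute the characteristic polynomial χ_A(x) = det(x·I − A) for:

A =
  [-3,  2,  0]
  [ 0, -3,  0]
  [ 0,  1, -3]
x^3 + 9*x^2 + 27*x + 27

Expanding det(x·I − A) (e.g. by cofactor expansion or by noting that A is similar to its Jordan form J, which has the same characteristic polynomial as A) gives
  χ_A(x) = x^3 + 9*x^2 + 27*x + 27
which factors as (x + 3)^3. The eigenvalues (with algebraic multiplicities) are λ = -3 with multiplicity 3.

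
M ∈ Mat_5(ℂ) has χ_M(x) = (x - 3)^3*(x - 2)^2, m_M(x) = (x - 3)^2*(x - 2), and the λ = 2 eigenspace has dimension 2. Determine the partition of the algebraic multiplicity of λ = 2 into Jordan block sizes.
Block sizes for λ = 2: [1, 1]

Step 1 — from the characteristic polynomial, algebraic multiplicity of λ = 2 is 2. From dim ker(M − (2)·I) = 2, there are exactly 2 Jordan blocks for λ = 2.
Step 2 — from the minimal polynomial, the factor (x − 2) tells us the largest block for λ = 2 has size 1.
Step 3 — with total size 2, 2 blocks, and largest block 1, the block sizes (in nonincreasing order) are [1, 1].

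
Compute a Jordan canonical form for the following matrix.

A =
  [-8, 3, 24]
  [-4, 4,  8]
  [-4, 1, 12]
J_2(2) ⊕ J_1(4)

The characteristic polynomial is
  det(x·I − A) = x^3 - 8*x^2 + 20*x - 16 = (x - 4)*(x - 2)^2

Eigenvalues and multiplicities (the geometric multiplicity of λ is n − rank(A − λI), which equals the number of Jordan blocks for λ):
  λ = 2: algebraic multiplicity = 2, geometric multiplicity = 1
  λ = 4: algebraic multiplicity = 1, geometric multiplicity = 1

Determining the block sizes for each eigenvalue:
  λ = 2: one block (gm = 1), so the single block has size am = 2 → block sizes [2]
  λ = 4: one block (gm = 1), so the single block has size am = 1 → block sizes [1]

Assembling the blocks gives a Jordan form
J =
  [2, 1, 0]
  [0, 2, 0]
  [0, 0, 4]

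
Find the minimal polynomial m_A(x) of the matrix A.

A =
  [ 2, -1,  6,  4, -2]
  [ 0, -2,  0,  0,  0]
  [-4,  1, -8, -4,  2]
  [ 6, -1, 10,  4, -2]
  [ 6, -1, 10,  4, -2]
x^3 + 4*x^2 + 4*x

The characteristic polynomial is χ_A(x) = x^2*(x + 2)^3, so the eigenvalues are known. The minimal polynomial is
  m_A(x) = Π_λ (x − λ)^{k_λ}
where k_λ is the size of the *largest* Jordan block for λ (equivalently, the smallest k with (A − λI)^k v = 0 for every generalised eigenvector v of λ).

  λ = -2: largest Jordan block has size 2, contributing (x + 2)^2
  λ = 0: largest Jordan block has size 1, contributing (x − 0)

So m_A(x) = x*(x + 2)^2 = x^3 + 4*x^2 + 4*x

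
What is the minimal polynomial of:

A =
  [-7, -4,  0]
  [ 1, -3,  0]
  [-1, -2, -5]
x^2 + 10*x + 25

The characteristic polynomial is χ_A(x) = (x + 5)^3, so the eigenvalues are known. The minimal polynomial is
  m_A(x) = Π_λ (x − λ)^{k_λ}
where k_λ is the size of the *largest* Jordan block for λ (equivalently, the smallest k with (A − λI)^k v = 0 for every generalised eigenvector v of λ).

  λ = -5: largest Jordan block has size 2, contributing (x + 5)^2

So m_A(x) = (x + 5)^2 = x^2 + 10*x + 25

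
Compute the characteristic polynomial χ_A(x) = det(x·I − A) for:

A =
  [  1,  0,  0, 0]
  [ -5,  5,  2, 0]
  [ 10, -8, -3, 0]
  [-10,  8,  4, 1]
x^4 - 4*x^3 + 6*x^2 - 4*x + 1

Expanding det(x·I − A) (e.g. by cofactor expansion or by noting that A is similar to its Jordan form J, which has the same characteristic polynomial as A) gives
  χ_A(x) = x^4 - 4*x^3 + 6*x^2 - 4*x + 1
which factors as (x - 1)^4. The eigenvalues (with algebraic multiplicities) are λ = 1 with multiplicity 4.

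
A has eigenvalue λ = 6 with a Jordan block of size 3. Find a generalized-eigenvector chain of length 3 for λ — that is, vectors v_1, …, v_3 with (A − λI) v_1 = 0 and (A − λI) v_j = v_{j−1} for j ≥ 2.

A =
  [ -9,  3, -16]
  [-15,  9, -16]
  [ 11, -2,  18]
A Jordan chain for λ = 6 of length 3:
v_1 = (4, 4, -3)ᵀ
v_2 = (-15, -15, 11)ᵀ
v_3 = (1, 0, 0)ᵀ

Let N = A − (6)·I. We want v_3 with N^3 v_3 = 0 but N^2 v_3 ≠ 0; then v_{j-1} := N · v_j for j = 3, …, 2.

Pick v_3 = (1, 0, 0)ᵀ.
Then v_2 = N · v_3 = (-15, -15, 11)ᵀ.
Then v_1 = N · v_2 = (4, 4, -3)ᵀ.

Sanity check: (A − (6)·I) v_1 = (0, 0, 0)ᵀ = 0. ✓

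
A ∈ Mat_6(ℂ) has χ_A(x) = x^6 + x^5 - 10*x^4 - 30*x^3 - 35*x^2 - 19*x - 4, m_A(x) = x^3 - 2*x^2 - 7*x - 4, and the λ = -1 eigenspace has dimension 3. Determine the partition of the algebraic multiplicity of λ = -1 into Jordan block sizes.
Block sizes for λ = -1: [2, 2, 1]

Step 1 — from the characteristic polynomial, algebraic multiplicity of λ = -1 is 5. From dim ker(A − (-1)·I) = 3, there are exactly 3 Jordan blocks for λ = -1.
Step 2 — from the minimal polynomial, the factor (x + 1)^2 tells us the largest block for λ = -1 has size 2.
Step 3 — with total size 5, 3 blocks, and largest block 2, the block sizes (in nonincreasing order) are [2, 2, 1].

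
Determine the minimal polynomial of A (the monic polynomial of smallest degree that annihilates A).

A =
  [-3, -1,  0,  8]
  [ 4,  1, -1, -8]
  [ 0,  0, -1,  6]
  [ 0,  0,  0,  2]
x^4 + x^3 - 3*x^2 - 5*x - 2

The characteristic polynomial is χ_A(x) = (x - 2)*(x + 1)^3, so the eigenvalues are known. The minimal polynomial is
  m_A(x) = Π_λ (x − λ)^{k_λ}
where k_λ is the size of the *largest* Jordan block for λ (equivalently, the smallest k with (A − λI)^k v = 0 for every generalised eigenvector v of λ).

  λ = -1: largest Jordan block has size 3, contributing (x + 1)^3
  λ = 2: largest Jordan block has size 1, contributing (x − 2)

So m_A(x) = (x - 2)*(x + 1)^3 = x^4 + x^3 - 3*x^2 - 5*x - 2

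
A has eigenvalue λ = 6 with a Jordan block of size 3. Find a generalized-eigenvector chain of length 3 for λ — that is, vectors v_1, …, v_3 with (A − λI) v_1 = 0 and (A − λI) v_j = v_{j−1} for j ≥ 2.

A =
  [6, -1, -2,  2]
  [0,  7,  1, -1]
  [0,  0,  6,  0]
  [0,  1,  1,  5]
A Jordan chain for λ = 6 of length 3:
v_1 = (1, 0, 0, 0)ᵀ
v_2 = (-1, 1, 0, 1)ᵀ
v_3 = (0, 1, 0, 0)ᵀ

Let N = A − (6)·I. We want v_3 with N^3 v_3 = 0 but N^2 v_3 ≠ 0; then v_{j-1} := N · v_j for j = 3, …, 2.

Pick v_3 = (0, 1, 0, 0)ᵀ.
Then v_2 = N · v_3 = (-1, 1, 0, 1)ᵀ.
Then v_1 = N · v_2 = (1, 0, 0, 0)ᵀ.

Sanity check: (A − (6)·I) v_1 = (0, 0, 0, 0)ᵀ = 0. ✓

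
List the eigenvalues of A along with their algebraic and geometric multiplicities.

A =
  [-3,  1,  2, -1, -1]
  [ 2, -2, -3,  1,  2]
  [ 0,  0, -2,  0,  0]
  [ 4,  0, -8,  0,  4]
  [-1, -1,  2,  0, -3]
λ = -2: alg = 5, geom = 2

Step 1 — factor the characteristic polynomial to read off the algebraic multiplicities:
  χ_A(x) = (x + 2)^5

Step 2 — compute geometric multiplicities via the rank-nullity identity g(λ) = n − rank(A − λI):
  rank(A − (-2)·I) = 3, so dim ker(A − (-2)·I) = n − 3 = 2

Summary:
  λ = -2: algebraic multiplicity = 5, geometric multiplicity = 2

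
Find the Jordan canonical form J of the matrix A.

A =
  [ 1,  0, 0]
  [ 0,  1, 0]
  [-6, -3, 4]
J_1(1) ⊕ J_1(1) ⊕ J_1(4)

The characteristic polynomial is
  det(x·I − A) = x^3 - 6*x^2 + 9*x - 4 = (x - 4)*(x - 1)^2

Eigenvalues and multiplicities (the geometric multiplicity of λ is n − rank(A − λI), which equals the number of Jordan blocks for λ):
  λ = 1: algebraic multiplicity = 2, geometric multiplicity = 2
  λ = 4: algebraic multiplicity = 1, geometric multiplicity = 1

Determining the block sizes for each eigenvalue:
  λ = 1: gm = am = 2, so every block has size 1 → block sizes [1, 1]
  λ = 4: one block (gm = 1), so the single block has size am = 1 → block sizes [1]

Assembling the blocks gives a Jordan form
J =
  [1, 0, 0]
  [0, 1, 0]
  [0, 0, 4]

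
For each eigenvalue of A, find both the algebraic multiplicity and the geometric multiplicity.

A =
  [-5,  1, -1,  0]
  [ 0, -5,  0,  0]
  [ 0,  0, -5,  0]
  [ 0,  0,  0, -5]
λ = -5: alg = 4, geom = 3

Step 1 — factor the characteristic polynomial to read off the algebraic multiplicities:
  χ_A(x) = (x + 5)^4

Step 2 — compute geometric multiplicities via the rank-nullity identity g(λ) = n − rank(A − λI):
  rank(A − (-5)·I) = 1, so dim ker(A − (-5)·I) = n − 1 = 3

Summary:
  λ = -5: algebraic multiplicity = 4, geometric multiplicity = 3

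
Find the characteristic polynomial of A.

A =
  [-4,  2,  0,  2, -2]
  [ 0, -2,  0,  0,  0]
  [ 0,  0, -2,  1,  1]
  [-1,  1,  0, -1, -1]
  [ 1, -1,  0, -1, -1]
x^5 + 10*x^4 + 40*x^3 + 80*x^2 + 80*x + 32

Expanding det(x·I − A) (e.g. by cofactor expansion or by noting that A is similar to its Jordan form J, which has the same characteristic polynomial as A) gives
  χ_A(x) = x^5 + 10*x^4 + 40*x^3 + 80*x^2 + 80*x + 32
which factors as (x + 2)^5. The eigenvalues (with algebraic multiplicities) are λ = -2 with multiplicity 5.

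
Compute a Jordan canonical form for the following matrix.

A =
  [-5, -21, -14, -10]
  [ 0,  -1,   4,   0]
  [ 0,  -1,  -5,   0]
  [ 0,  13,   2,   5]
J_1(-5) ⊕ J_2(-3) ⊕ J_1(5)

The characteristic polynomial is
  det(x·I − A) = x^4 + 6*x^3 - 16*x^2 - 150*x - 225 = (x - 5)*(x + 3)^2*(x + 5)

Eigenvalues and multiplicities (the geometric multiplicity of λ is n − rank(A − λI), which equals the number of Jordan blocks for λ):
  λ = -5: algebraic multiplicity = 1, geometric multiplicity = 1
  λ = -3: algebraic multiplicity = 2, geometric multiplicity = 1
  λ = 5: algebraic multiplicity = 1, geometric multiplicity = 1

Determining the block sizes for each eigenvalue:
  λ = -5: one block (gm = 1), so the single block has size am = 1 → block sizes [1]
  λ = -3: one block (gm = 1), so the single block has size am = 2 → block sizes [2]
  λ = 5: one block (gm = 1), so the single block has size am = 1 → block sizes [1]

Assembling the blocks gives a Jordan form
J =
  [-5,  0,  0, 0]
  [ 0, -3,  1, 0]
  [ 0,  0, -3, 0]
  [ 0,  0,  0, 5]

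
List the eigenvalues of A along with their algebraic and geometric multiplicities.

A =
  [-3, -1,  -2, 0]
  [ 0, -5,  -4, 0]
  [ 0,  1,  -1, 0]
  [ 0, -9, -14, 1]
λ = -3: alg = 3, geom = 2; λ = 1: alg = 1, geom = 1

Step 1 — factor the characteristic polynomial to read off the algebraic multiplicities:
  χ_A(x) = (x - 1)*(x + 3)^3

Step 2 — compute geometric multiplicities via the rank-nullity identity g(λ) = n − rank(A − λI):
  rank(A − (-3)·I) = 2, so dim ker(A − (-3)·I) = n − 2 = 2
  rank(A − (1)·I) = 3, so dim ker(A − (1)·I) = n − 3 = 1

Summary:
  λ = -3: algebraic multiplicity = 3, geometric multiplicity = 2
  λ = 1: algebraic multiplicity = 1, geometric multiplicity = 1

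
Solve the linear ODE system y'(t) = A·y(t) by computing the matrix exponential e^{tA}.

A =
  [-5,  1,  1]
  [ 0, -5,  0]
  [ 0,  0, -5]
e^{tA} =
  [exp(-5*t), t*exp(-5*t), t*exp(-5*t)]
  [0, exp(-5*t), 0]
  [0, 0, exp(-5*t)]

Strategy: write A = P · J · P⁻¹ where J is a Jordan canonical form, so e^{tA} = P · e^{tJ} · P⁻¹, and e^{tJ} can be computed block-by-block.

A has Jordan form
J =
  [-5,  1,  0]
  [ 0, -5,  0]
  [ 0,  0, -5]
(up to reordering of blocks).

Per-block formulas:
  For a 2×2 Jordan block J_2(-5): exp(t · J_2(-5)) = e^(-5t)·(I + t·N), where N is the 2×2 nilpotent shift.
  For a 1×1 block at λ = -5: exp(t · [-5]) = [e^(-5t)].

After assembling e^{tJ} and conjugating by P, we get:

e^{tA} =
  [exp(-5*t), t*exp(-5*t), t*exp(-5*t)]
  [0, exp(-5*t), 0]
  [0, 0, exp(-5*t)]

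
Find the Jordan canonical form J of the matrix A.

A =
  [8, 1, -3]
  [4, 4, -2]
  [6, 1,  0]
J_3(4)

The characteristic polynomial is
  det(x·I − A) = x^3 - 12*x^2 + 48*x - 64 = (x - 4)^3

Eigenvalues and multiplicities (the geometric multiplicity of λ is n − rank(A − λI), which equals the number of Jordan blocks for λ):
  λ = 4: algebraic multiplicity = 3, geometric multiplicity = 1

Determining the block sizes for each eigenvalue:
  λ = 4: one block (gm = 1), so the single block has size am = 3 → block sizes [3]

Assembling the blocks gives a Jordan form
J =
  [4, 1, 0]
  [0, 4, 1]
  [0, 0, 4]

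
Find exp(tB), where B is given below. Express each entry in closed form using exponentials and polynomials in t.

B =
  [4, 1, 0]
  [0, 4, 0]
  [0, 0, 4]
e^{tB} =
  [exp(4*t), t*exp(4*t), 0]
  [0, exp(4*t), 0]
  [0, 0, exp(4*t)]

Strategy: write B = P · J · P⁻¹ where J is a Jordan canonical form, so e^{tB} = P · e^{tJ} · P⁻¹, and e^{tJ} can be computed block-by-block.

B has Jordan form
J =
  [4, 1, 0]
  [0, 4, 0]
  [0, 0, 4]
(up to reordering of blocks).

Per-block formulas:
  For a 2×2 Jordan block J_2(4): exp(t · J_2(4)) = e^(4t)·(I + t·N), where N is the 2×2 nilpotent shift.
  For a 1×1 block at λ = 4: exp(t · [4]) = [e^(4t)].

After assembling e^{tJ} and conjugating by P, we get:

e^{tB} =
  [exp(4*t), t*exp(4*t), 0]
  [0, exp(4*t), 0]
  [0, 0, exp(4*t)]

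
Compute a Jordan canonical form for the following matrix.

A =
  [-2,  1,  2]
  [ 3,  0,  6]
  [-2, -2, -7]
J_2(-3) ⊕ J_1(-3)

The characteristic polynomial is
  det(x·I − A) = x^3 + 9*x^2 + 27*x + 27 = (x + 3)^3

Eigenvalues and multiplicities (the geometric multiplicity of λ is n − rank(A − λI), which equals the number of Jordan blocks for λ):
  λ = -3: algebraic multiplicity = 3, geometric multiplicity = 2

Determining the block sizes for each eigenvalue:
  λ = -3: 2 blocks summing to 3 forces exactly one block of size 2 and the rest size 1 → block sizes [2, 1]

Assembling the blocks gives a Jordan form
J =
  [-3,  1,  0]
  [ 0, -3,  0]
  [ 0,  0, -3]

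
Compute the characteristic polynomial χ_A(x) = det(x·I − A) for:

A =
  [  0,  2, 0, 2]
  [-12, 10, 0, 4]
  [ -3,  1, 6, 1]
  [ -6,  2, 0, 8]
x^4 - 24*x^3 + 216*x^2 - 864*x + 1296

Expanding det(x·I − A) (e.g. by cofactor expansion or by noting that A is similar to its Jordan form J, which has the same characteristic polynomial as A) gives
  χ_A(x) = x^4 - 24*x^3 + 216*x^2 - 864*x + 1296
which factors as (x - 6)^4. The eigenvalues (with algebraic multiplicities) are λ = 6 with multiplicity 4.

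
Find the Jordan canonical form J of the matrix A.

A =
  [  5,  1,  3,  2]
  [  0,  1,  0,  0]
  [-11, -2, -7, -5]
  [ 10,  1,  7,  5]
J_3(1) ⊕ J_1(1)

The characteristic polynomial is
  det(x·I − A) = x^4 - 4*x^3 + 6*x^2 - 4*x + 1 = (x - 1)^4

Eigenvalues and multiplicities (the geometric multiplicity of λ is n − rank(A − λI), which equals the number of Jordan blocks for λ):
  λ = 1: algebraic multiplicity = 4, geometric multiplicity = 2

Determining the block sizes for each eigenvalue:
  λ = 1: with am = 4 and gm = 2, the partition is not yet determined (e.g. several partitions of 4 into 2 parts exist). Let N = A − (1)·I. Computing rank(N^1) = 2, rank(N^2) = 1, rank(N^3) = 0; the number of blocks of size ≥ j is rank(N^{j−1}) − rank(N^j), giving [2, 1, 1]. So we have 1 block(s) of size 3, 1 block(s) of size 1 → block sizes [3, 1]

Assembling the blocks gives a Jordan form
J =
  [1, 1, 0, 0]
  [0, 1, 1, 0]
  [0, 0, 1, 0]
  [0, 0, 0, 1]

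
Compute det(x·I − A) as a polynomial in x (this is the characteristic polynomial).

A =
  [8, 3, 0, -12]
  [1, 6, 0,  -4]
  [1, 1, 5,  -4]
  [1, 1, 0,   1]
x^4 - 20*x^3 + 150*x^2 - 500*x + 625

Expanding det(x·I − A) (e.g. by cofactor expansion or by noting that A is similar to its Jordan form J, which has the same characteristic polynomial as A) gives
  χ_A(x) = x^4 - 20*x^3 + 150*x^2 - 500*x + 625
which factors as (x - 5)^4. The eigenvalues (with algebraic multiplicities) are λ = 5 with multiplicity 4.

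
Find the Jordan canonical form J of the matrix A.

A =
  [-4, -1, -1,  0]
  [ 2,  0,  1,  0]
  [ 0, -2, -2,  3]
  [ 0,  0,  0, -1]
J_3(-2) ⊕ J_1(-1)

The characteristic polynomial is
  det(x·I − A) = x^4 + 7*x^3 + 18*x^2 + 20*x + 8 = (x + 1)*(x + 2)^3

Eigenvalues and multiplicities (the geometric multiplicity of λ is n − rank(A − λI), which equals the number of Jordan blocks for λ):
  λ = -2: algebraic multiplicity = 3, geometric multiplicity = 1
  λ = -1: algebraic multiplicity = 1, geometric multiplicity = 1

Determining the block sizes for each eigenvalue:
  λ = -2: one block (gm = 1), so the single block has size am = 3 → block sizes [3]
  λ = -1: one block (gm = 1), so the single block has size am = 1 → block sizes [1]

Assembling the blocks gives a Jordan form
J =
  [-2,  1,  0,  0]
  [ 0, -2,  1,  0]
  [ 0,  0, -2,  0]
  [ 0,  0,  0, -1]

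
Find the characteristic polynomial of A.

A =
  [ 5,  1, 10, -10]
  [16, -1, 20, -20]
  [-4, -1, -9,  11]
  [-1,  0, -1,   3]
x^4 + 2*x^3 - 11*x^2 - 12*x + 36

Expanding det(x·I − A) (e.g. by cofactor expansion or by noting that A is similar to its Jordan form J, which has the same characteristic polynomial as A) gives
  χ_A(x) = x^4 + 2*x^3 - 11*x^2 - 12*x + 36
which factors as (x - 2)^2*(x + 3)^2. The eigenvalues (with algebraic multiplicities) are λ = -3 with multiplicity 2, λ = 2 with multiplicity 2.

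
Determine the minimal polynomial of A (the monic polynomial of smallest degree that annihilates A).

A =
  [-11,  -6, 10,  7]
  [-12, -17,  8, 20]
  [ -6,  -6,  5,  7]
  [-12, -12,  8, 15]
x^3 + 3*x^2 - 9*x + 5

The characteristic polynomial is χ_A(x) = (x - 1)^2*(x + 5)^2, so the eigenvalues are known. The minimal polynomial is
  m_A(x) = Π_λ (x − λ)^{k_λ}
where k_λ is the size of the *largest* Jordan block for λ (equivalently, the smallest k with (A − λI)^k v = 0 for every generalised eigenvector v of λ).

  λ = -5: largest Jordan block has size 1, contributing (x + 5)
  λ = 1: largest Jordan block has size 2, contributing (x − 1)^2

So m_A(x) = (x - 1)^2*(x + 5) = x^3 + 3*x^2 - 9*x + 5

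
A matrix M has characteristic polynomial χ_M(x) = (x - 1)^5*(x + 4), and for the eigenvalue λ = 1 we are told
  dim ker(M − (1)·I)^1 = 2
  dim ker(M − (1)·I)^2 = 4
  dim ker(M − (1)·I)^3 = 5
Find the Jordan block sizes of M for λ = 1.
Block sizes for λ = 1: [3, 2]

From the dimensions of kernels of powers, the number of Jordan blocks of size at least j is d_j − d_{j−1} where d_j = dim ker(N^j) (with d_0 = 0). Computing the differences gives [2, 2, 1].
The number of blocks of size exactly k is (#blocks of size ≥ k) − (#blocks of size ≥ k + 1), so the partition is: 1 block(s) of size 2, 1 block(s) of size 3.
In nonincreasing order the block sizes are [3, 2].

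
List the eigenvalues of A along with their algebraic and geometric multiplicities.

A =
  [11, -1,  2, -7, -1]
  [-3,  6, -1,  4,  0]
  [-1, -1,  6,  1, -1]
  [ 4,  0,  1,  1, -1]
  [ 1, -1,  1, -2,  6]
λ = 6: alg = 5, geom = 2

Step 1 — factor the characteristic polynomial to read off the algebraic multiplicities:
  χ_A(x) = (x - 6)^5

Step 2 — compute geometric multiplicities via the rank-nullity identity g(λ) = n − rank(A − λI):
  rank(A − (6)·I) = 3, so dim ker(A − (6)·I) = n − 3 = 2

Summary:
  λ = 6: algebraic multiplicity = 5, geometric multiplicity = 2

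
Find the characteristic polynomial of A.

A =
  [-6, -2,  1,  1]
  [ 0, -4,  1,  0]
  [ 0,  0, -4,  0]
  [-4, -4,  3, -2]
x^4 + 16*x^3 + 96*x^2 + 256*x + 256

Expanding det(x·I − A) (e.g. by cofactor expansion or by noting that A is similar to its Jordan form J, which has the same characteristic polynomial as A) gives
  χ_A(x) = x^4 + 16*x^3 + 96*x^2 + 256*x + 256
which factors as (x + 4)^4. The eigenvalues (with algebraic multiplicities) are λ = -4 with multiplicity 4.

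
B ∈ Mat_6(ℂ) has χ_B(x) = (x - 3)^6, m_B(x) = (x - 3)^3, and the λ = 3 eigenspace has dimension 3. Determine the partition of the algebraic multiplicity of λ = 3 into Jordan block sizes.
Block sizes for λ = 3: [3, 2, 1]

Step 1 — from the characteristic polynomial, algebraic multiplicity of λ = 3 is 6. From dim ker(B − (3)·I) = 3, there are exactly 3 Jordan blocks for λ = 3.
Step 2 — from the minimal polynomial, the factor (x − 3)^3 tells us the largest block for λ = 3 has size 3.
Step 3 — with total size 6, 3 blocks, and largest block 3, the block sizes (in nonincreasing order) are [3, 2, 1].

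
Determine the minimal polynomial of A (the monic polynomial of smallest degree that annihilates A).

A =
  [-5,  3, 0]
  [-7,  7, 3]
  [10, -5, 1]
x^3 - 3*x^2 + 3*x - 1

The characteristic polynomial is χ_A(x) = (x - 1)^3, so the eigenvalues are known. The minimal polynomial is
  m_A(x) = Π_λ (x − λ)^{k_λ}
where k_λ is the size of the *largest* Jordan block for λ (equivalently, the smallest k with (A − λI)^k v = 0 for every generalised eigenvector v of λ).

  λ = 1: largest Jordan block has size 3, contributing (x − 1)^3

So m_A(x) = (x - 1)^3 = x^3 - 3*x^2 + 3*x - 1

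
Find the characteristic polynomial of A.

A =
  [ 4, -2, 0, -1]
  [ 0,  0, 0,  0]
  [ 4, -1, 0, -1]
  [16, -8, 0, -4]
x^4

Expanding det(x·I − A) (e.g. by cofactor expansion or by noting that A is similar to its Jordan form J, which has the same characteristic polynomial as A) gives
  χ_A(x) = x^4
which factors as x^4. The eigenvalues (with algebraic multiplicities) are λ = 0 with multiplicity 4.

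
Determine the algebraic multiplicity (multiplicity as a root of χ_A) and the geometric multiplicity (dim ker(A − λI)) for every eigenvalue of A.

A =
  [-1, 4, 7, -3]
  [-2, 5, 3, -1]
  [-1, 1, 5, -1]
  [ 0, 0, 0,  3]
λ = 3: alg = 4, geom = 2

Step 1 — factor the characteristic polynomial to read off the algebraic multiplicities:
  χ_A(x) = (x - 3)^4

Step 2 — compute geometric multiplicities via the rank-nullity identity g(λ) = n − rank(A − λI):
  rank(A − (3)·I) = 2, so dim ker(A − (3)·I) = n − 2 = 2

Summary:
  λ = 3: algebraic multiplicity = 4, geometric multiplicity = 2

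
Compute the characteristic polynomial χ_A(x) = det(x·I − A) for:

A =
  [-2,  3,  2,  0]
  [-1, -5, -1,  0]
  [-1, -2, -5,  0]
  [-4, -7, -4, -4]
x^4 + 16*x^3 + 96*x^2 + 256*x + 256

Expanding det(x·I − A) (e.g. by cofactor expansion or by noting that A is similar to its Jordan form J, which has the same characteristic polynomial as A) gives
  χ_A(x) = x^4 + 16*x^3 + 96*x^2 + 256*x + 256
which factors as (x + 4)^4. The eigenvalues (with algebraic multiplicities) are λ = -4 with multiplicity 4.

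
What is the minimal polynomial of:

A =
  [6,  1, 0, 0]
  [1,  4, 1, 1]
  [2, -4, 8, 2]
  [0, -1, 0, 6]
x^3 - 18*x^2 + 108*x - 216

The characteristic polynomial is χ_A(x) = (x - 6)^4, so the eigenvalues are known. The minimal polynomial is
  m_A(x) = Π_λ (x − λ)^{k_λ}
where k_λ is the size of the *largest* Jordan block for λ (equivalently, the smallest k with (A − λI)^k v = 0 for every generalised eigenvector v of λ).

  λ = 6: largest Jordan block has size 3, contributing (x − 6)^3

So m_A(x) = (x - 6)^3 = x^3 - 18*x^2 + 108*x - 216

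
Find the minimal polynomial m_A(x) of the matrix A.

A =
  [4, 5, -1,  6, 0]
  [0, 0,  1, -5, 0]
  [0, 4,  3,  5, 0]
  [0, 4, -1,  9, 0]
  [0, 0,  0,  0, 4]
x^2 - 8*x + 16

The characteristic polynomial is χ_A(x) = (x - 4)^5, so the eigenvalues are known. The minimal polynomial is
  m_A(x) = Π_λ (x − λ)^{k_λ}
where k_λ is the size of the *largest* Jordan block for λ (equivalently, the smallest k with (A − λI)^k v = 0 for every generalised eigenvector v of λ).

  λ = 4: largest Jordan block has size 2, contributing (x − 4)^2

So m_A(x) = (x - 4)^2 = x^2 - 8*x + 16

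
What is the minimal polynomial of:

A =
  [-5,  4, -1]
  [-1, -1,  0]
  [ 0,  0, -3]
x^3 + 9*x^2 + 27*x + 27

The characteristic polynomial is χ_A(x) = (x + 3)^3, so the eigenvalues are known. The minimal polynomial is
  m_A(x) = Π_λ (x − λ)^{k_λ}
where k_λ is the size of the *largest* Jordan block for λ (equivalently, the smallest k with (A − λI)^k v = 0 for every generalised eigenvector v of λ).

  λ = -3: largest Jordan block has size 3, contributing (x + 3)^3

So m_A(x) = (x + 3)^3 = x^3 + 9*x^2 + 27*x + 27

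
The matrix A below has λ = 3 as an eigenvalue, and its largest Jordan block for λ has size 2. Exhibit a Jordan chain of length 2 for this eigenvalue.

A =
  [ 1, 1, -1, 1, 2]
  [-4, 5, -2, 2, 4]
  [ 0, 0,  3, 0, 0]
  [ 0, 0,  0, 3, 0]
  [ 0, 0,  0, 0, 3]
A Jordan chain for λ = 3 of length 2:
v_1 = (-2, -4, 0, 0, 0)ᵀ
v_2 = (1, 0, 0, 0, 0)ᵀ

Let N = A − (3)·I. We want v_2 with N^2 v_2 = 0 but N^1 v_2 ≠ 0; then v_{j-1} := N · v_j for j = 2, …, 2.

Pick v_2 = (1, 0, 0, 0, 0)ᵀ.
Then v_1 = N · v_2 = (-2, -4, 0, 0, 0)ᵀ.

Sanity check: (A − (3)·I) v_1 = (0, 0, 0, 0, 0)ᵀ = 0. ✓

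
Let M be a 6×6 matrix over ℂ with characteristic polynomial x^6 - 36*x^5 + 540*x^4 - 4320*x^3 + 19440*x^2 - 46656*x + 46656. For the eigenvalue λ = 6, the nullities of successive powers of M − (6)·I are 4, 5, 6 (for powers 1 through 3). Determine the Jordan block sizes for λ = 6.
Block sizes for λ = 6: [3, 1, 1, 1]

From the dimensions of kernels of powers, the number of Jordan blocks of size at least j is d_j − d_{j−1} where d_j = dim ker(N^j) (with d_0 = 0). Computing the differences gives [4, 1, 1].
The number of blocks of size exactly k is (#blocks of size ≥ k) − (#blocks of size ≥ k + 1), so the partition is: 3 block(s) of size 1, 1 block(s) of size 3.
In nonincreasing order the block sizes are [3, 1, 1, 1].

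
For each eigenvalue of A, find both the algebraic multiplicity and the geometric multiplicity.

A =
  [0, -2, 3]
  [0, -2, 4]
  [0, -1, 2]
λ = 0: alg = 3, geom = 1

Step 1 — factor the characteristic polynomial to read off the algebraic multiplicities:
  χ_A(x) = x^3

Step 2 — compute geometric multiplicities via the rank-nullity identity g(λ) = n − rank(A − λI):
  rank(A − (0)·I) = 2, so dim ker(A − (0)·I) = n − 2 = 1

Summary:
  λ = 0: algebraic multiplicity = 3, geometric multiplicity = 1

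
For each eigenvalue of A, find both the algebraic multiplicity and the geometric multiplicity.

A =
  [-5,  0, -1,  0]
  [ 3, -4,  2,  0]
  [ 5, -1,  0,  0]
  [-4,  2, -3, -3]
λ = -3: alg = 4, geom = 2

Step 1 — factor the characteristic polynomial to read off the algebraic multiplicities:
  χ_A(x) = (x + 3)^4

Step 2 — compute geometric multiplicities via the rank-nullity identity g(λ) = n − rank(A − λI):
  rank(A − (-3)·I) = 2, so dim ker(A − (-3)·I) = n − 2 = 2

Summary:
  λ = -3: algebraic multiplicity = 4, geometric multiplicity = 2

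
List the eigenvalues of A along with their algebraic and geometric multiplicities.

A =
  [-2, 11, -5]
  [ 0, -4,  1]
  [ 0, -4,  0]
λ = -2: alg = 3, geom = 1

Step 1 — factor the characteristic polynomial to read off the algebraic multiplicities:
  χ_A(x) = (x + 2)^3

Step 2 — compute geometric multiplicities via the rank-nullity identity g(λ) = n − rank(A − λI):
  rank(A − (-2)·I) = 2, so dim ker(A − (-2)·I) = n − 2 = 1

Summary:
  λ = -2: algebraic multiplicity = 3, geometric multiplicity = 1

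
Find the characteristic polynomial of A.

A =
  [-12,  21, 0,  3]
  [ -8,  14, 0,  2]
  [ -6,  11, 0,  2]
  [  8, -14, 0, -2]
x^4

Expanding det(x·I − A) (e.g. by cofactor expansion or by noting that A is similar to its Jordan form J, which has the same characteristic polynomial as A) gives
  χ_A(x) = x^4
which factors as x^4. The eigenvalues (with algebraic multiplicities) are λ = 0 with multiplicity 4.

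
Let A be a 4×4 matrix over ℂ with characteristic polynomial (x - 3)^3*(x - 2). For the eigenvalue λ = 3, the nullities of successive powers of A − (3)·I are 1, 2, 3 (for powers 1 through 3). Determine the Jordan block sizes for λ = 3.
Block sizes for λ = 3: [3]

From the dimensions of kernels of powers, the number of Jordan blocks of size at least j is d_j − d_{j−1} where d_j = dim ker(N^j) (with d_0 = 0). Computing the differences gives [1, 1, 1].
The number of blocks of size exactly k is (#blocks of size ≥ k) − (#blocks of size ≥ k + 1), so the partition is: 1 block(s) of size 3.
In nonincreasing order the block sizes are [3].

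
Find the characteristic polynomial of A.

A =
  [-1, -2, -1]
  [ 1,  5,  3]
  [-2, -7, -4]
x^3

Expanding det(x·I − A) (e.g. by cofactor expansion or by noting that A is similar to its Jordan form J, which has the same characteristic polynomial as A) gives
  χ_A(x) = x^3
which factors as x^3. The eigenvalues (with algebraic multiplicities) are λ = 0 with multiplicity 3.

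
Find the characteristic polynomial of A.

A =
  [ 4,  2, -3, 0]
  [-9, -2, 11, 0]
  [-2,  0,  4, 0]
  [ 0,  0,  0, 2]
x^4 - 8*x^3 + 24*x^2 - 32*x + 16

Expanding det(x·I − A) (e.g. by cofactor expansion or by noting that A is similar to its Jordan form J, which has the same characteristic polynomial as A) gives
  χ_A(x) = x^4 - 8*x^3 + 24*x^2 - 32*x + 16
which factors as (x - 2)^4. The eigenvalues (with algebraic multiplicities) are λ = 2 with multiplicity 4.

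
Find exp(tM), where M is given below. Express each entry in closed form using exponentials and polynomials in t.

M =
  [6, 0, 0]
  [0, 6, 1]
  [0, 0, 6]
e^{tM} =
  [exp(6*t), 0, 0]
  [0, exp(6*t), t*exp(6*t)]
  [0, 0, exp(6*t)]

Strategy: write M = P · J · P⁻¹ where J is a Jordan canonical form, so e^{tM} = P · e^{tJ} · P⁻¹, and e^{tJ} can be computed block-by-block.

M has Jordan form
J =
  [6, 1, 0]
  [0, 6, 0]
  [0, 0, 6]
(up to reordering of blocks).

Per-block formulas:
  For a 1×1 block at λ = 6: exp(t · [6]) = [e^(6t)].
  For a 2×2 Jordan block J_2(6): exp(t · J_2(6)) = e^(6t)·(I + t·N), where N is the 2×2 nilpotent shift.

After assembling e^{tJ} and conjugating by P, we get:

e^{tM} =
  [exp(6*t), 0, 0]
  [0, exp(6*t), t*exp(6*t)]
  [0, 0, exp(6*t)]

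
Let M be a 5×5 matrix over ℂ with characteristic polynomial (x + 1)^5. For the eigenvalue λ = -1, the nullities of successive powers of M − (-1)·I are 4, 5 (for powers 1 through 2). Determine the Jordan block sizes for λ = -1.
Block sizes for λ = -1: [2, 1, 1, 1]

From the dimensions of kernels of powers, the number of Jordan blocks of size at least j is d_j − d_{j−1} where d_j = dim ker(N^j) (with d_0 = 0). Computing the differences gives [4, 1].
The number of blocks of size exactly k is (#blocks of size ≥ k) − (#blocks of size ≥ k + 1), so the partition is: 3 block(s) of size 1, 1 block(s) of size 2.
In nonincreasing order the block sizes are [2, 1, 1, 1].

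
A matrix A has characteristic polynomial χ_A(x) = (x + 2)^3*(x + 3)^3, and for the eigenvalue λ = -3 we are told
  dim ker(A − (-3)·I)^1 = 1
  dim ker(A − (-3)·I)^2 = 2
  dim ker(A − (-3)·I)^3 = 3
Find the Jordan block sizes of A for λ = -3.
Block sizes for λ = -3: [3]

From the dimensions of kernels of powers, the number of Jordan blocks of size at least j is d_j − d_{j−1} where d_j = dim ker(N^j) (with d_0 = 0). Computing the differences gives [1, 1, 1].
The number of blocks of size exactly k is (#blocks of size ≥ k) − (#blocks of size ≥ k + 1), so the partition is: 1 block(s) of size 3.
In nonincreasing order the block sizes are [3].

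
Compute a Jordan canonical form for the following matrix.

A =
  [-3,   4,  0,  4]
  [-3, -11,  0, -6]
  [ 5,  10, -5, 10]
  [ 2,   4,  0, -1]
J_2(-5) ⊕ J_1(-5) ⊕ J_1(-5)

The characteristic polynomial is
  det(x·I − A) = x^4 + 20*x^3 + 150*x^2 + 500*x + 625 = (x + 5)^4

Eigenvalues and multiplicities (the geometric multiplicity of λ is n − rank(A − λI), which equals the number of Jordan blocks for λ):
  λ = -5: algebraic multiplicity = 4, geometric multiplicity = 3

Determining the block sizes for each eigenvalue:
  λ = -5: 3 blocks summing to 4 forces exactly one block of size 2 and the rest size 1 → block sizes [2, 1, 1]

Assembling the blocks gives a Jordan form
J =
  [-5,  1,  0,  0]
  [ 0, -5,  0,  0]
  [ 0,  0, -5,  0]
  [ 0,  0,  0, -5]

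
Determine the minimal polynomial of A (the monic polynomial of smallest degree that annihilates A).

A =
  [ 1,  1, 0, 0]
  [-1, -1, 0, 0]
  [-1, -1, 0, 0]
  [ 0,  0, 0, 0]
x^2

The characteristic polynomial is χ_A(x) = x^4, so the eigenvalues are known. The minimal polynomial is
  m_A(x) = Π_λ (x − λ)^{k_λ}
where k_λ is the size of the *largest* Jordan block for λ (equivalently, the smallest k with (A − λI)^k v = 0 for every generalised eigenvector v of λ).

  λ = 0: largest Jordan block has size 2, contributing (x − 0)^2

So m_A(x) = x^2 = x^2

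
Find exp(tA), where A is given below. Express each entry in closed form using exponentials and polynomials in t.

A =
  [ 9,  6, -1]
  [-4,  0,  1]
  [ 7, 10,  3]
e^{tA} =
  [-3*t^2*exp(4*t) + 5*t*exp(4*t) + exp(4*t), -2*t^2*exp(4*t) + 6*t*exp(4*t), t^2*exp(4*t) - t*exp(4*t)]
  [3*t^2*exp(4*t)/2 - 4*t*exp(4*t), t^2*exp(4*t) - 4*t*exp(4*t) + exp(4*t), -t^2*exp(4*t)/2 + t*exp(4*t)]
  [-6*t^2*exp(4*t) + 7*t*exp(4*t), -4*t^2*exp(4*t) + 10*t*exp(4*t), 2*t^2*exp(4*t) - t*exp(4*t) + exp(4*t)]

Strategy: write A = P · J · P⁻¹ where J is a Jordan canonical form, so e^{tA} = P · e^{tJ} · P⁻¹, and e^{tJ} can be computed block-by-block.

A has Jordan form
J =
  [4, 1, 0]
  [0, 4, 1]
  [0, 0, 4]
(up to reordering of blocks).

Per-block formulas:
  For a 3×3 Jordan block J_3(4): exp(t · J_3(4)) = e^(4t)·(I + t·N + (t^2/2)·N^2), where N is the 3×3 nilpotent shift.

After assembling e^{tJ} and conjugating by P, we get:

e^{tA} =
  [-3*t^2*exp(4*t) + 5*t*exp(4*t) + exp(4*t), -2*t^2*exp(4*t) + 6*t*exp(4*t), t^2*exp(4*t) - t*exp(4*t)]
  [3*t^2*exp(4*t)/2 - 4*t*exp(4*t), t^2*exp(4*t) - 4*t*exp(4*t) + exp(4*t), -t^2*exp(4*t)/2 + t*exp(4*t)]
  [-6*t^2*exp(4*t) + 7*t*exp(4*t), -4*t^2*exp(4*t) + 10*t*exp(4*t), 2*t^2*exp(4*t) - t*exp(4*t) + exp(4*t)]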